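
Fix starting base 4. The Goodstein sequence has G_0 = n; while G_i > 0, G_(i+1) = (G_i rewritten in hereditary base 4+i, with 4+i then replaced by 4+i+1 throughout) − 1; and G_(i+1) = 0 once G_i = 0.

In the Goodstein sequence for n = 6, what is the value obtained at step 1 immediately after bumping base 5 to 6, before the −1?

[0] 6 ≡ 4 + 2 (base 4). Lift 5: 7. −1: 6.
[1] 6 ≡ 5 + 1 (base 5). Lift 6: 7. −1: 6.

7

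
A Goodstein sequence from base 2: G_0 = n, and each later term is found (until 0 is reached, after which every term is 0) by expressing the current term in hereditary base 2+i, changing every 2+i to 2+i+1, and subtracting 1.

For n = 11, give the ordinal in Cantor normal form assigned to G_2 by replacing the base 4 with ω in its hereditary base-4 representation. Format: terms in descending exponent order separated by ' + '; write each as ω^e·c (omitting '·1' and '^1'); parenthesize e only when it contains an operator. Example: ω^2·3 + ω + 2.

step 0: 11 = 2^(2 + 1) + 2 + 1; sub 3 for 2: 3^(3 + 1) + 3 + 1; = 85; G_1 = 85−1 = 84
step 1: 84 = 3^(3 + 1) + 3; sub 4 for 3: 4^(4 + 1) + 4; = 1028; G_2 = 1028−1 = 1027
step 2: 1027 = 4^(4 + 1) + 3; sub 5 for 4: 5^(5 + 1) + 3; = 15628; G_3 = 15628−1 = 15627

ω^(ω + 1) + 3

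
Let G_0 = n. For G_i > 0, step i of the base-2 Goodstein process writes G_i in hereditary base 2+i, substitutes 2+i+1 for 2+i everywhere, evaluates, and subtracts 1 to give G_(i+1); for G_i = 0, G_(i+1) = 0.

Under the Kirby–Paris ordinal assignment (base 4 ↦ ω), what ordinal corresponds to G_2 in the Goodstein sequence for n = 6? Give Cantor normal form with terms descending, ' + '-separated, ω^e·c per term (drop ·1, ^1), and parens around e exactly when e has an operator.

6 —HB2→ 2^2 + 2 —bump→ 3^3 + 3 = 30 —(−1)→ 29
29 —HB3→ 3^3 + 2 —bump→ 4^4 + 2 = 258 —(−1)→ 257
257 —HB4→ 4^4 + 1 —bump→ 5^5 + 1 = 3126 —(−1)→ 3125

ω^ω + 1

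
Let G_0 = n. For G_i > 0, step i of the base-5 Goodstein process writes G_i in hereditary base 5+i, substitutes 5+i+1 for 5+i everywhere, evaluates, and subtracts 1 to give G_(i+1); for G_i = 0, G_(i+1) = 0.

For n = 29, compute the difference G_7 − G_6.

G_0=29  [base 5] 5^2 + 4  →[5↦6]→  6^2 + 4 = 40  −1 ⇒ G_1=39
G_1=39  [base 6] 6^2 + 3  →[6↦7]→  7^2 + 3 = 52  −1 ⇒ G_2=51
G_2=51  [base 7] 7^2 + 2  →[7↦8]→  8^2 + 2 = 66  −1 ⇒ G_3=65
G_3=65  [base 8] 8^2 + 1  →[8↦9]→  9^2 + 1 = 82  −1 ⇒ G_4=81
G_4=81  [base 9] 9^2  →[9↦10]→  10^2 = 100  −1 ⇒ G_5=99
G_5=99  [base 10] 9·10 + 9  →[10↦11]→  9·11 + 9 = 108  −1 ⇒ G_6=107
G_6=107  [base 11] 9·11 + 8  →[11↦12]→  9·12 + 8 = 116  −1 ⇒ G_7=115

8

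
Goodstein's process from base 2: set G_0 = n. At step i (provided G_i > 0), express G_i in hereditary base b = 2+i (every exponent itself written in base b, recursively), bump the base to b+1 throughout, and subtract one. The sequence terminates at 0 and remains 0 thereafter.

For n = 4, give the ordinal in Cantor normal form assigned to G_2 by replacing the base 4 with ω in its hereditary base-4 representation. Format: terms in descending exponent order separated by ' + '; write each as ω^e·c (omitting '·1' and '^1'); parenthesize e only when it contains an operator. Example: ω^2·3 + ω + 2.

G_0=4  [base 2] 2^2  →[2↦3]→  3^3 = 27  −1 ⇒ G_1=26
G_1=26  [base 3] 2·3^2 + 2·3 + 2  →[3↦4]→  2·4^2 + 2·4 + 2 = 42  −1 ⇒ G_2=41
G_2=41  [base 4] 2·4^2 + 2·4 + 1  →[4↦5]→  2·5^2 + 2·5 + 1 = 61  −1 ⇒ G_3=60

ω^2·2 + ω·2 + 1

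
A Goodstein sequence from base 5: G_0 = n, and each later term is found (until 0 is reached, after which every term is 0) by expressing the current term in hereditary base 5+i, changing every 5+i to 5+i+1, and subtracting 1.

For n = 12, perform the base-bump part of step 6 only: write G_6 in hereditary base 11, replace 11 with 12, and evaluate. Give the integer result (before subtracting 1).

16

G_0=12  [base 5] 2·5 + 2  →[5↦6]→  2·6 + 2 = 14  −1 ⇒ G_1=13
G_1=13  [base 6] 2·6 + 1  →[6↦7]→  2·7 + 1 = 15  −1 ⇒ G_2=14
G_2=14  [base 7] 2·7  →[7↦8]→  2·8 = 16  −1 ⇒ G_3=15
G_3=15  [base 8] 8 + 7  →[8↦9]→  9 + 7 = 16  −1 ⇒ G_4=15
G_4=15  [base 9] 9 + 6  →[9↦10]→  10 + 6 = 16  −1 ⇒ G_5=15
G_5=15  [base 10] 10 + 5  →[10↦11]→  11 + 5 = 16  −1 ⇒ G_6=15
G_6=15  [base 11] 11 + 4  →[11↦12]→  12 + 4 = 16  −1 ⇒ G_7=15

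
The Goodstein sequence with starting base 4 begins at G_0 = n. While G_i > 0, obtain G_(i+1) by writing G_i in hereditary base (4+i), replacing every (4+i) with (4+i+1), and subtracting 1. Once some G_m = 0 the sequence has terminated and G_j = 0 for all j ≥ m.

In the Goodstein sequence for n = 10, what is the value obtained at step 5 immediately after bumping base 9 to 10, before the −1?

[0] 10 ≡ 2·4 + 2 (base 4). Lift 5: 12. −1: 11.
[1] 11 ≡ 2·5 + 1 (base 5). Lift 6: 13. −1: 12.
[2] 12 ≡ 2·6 (base 6). Lift 7: 14. −1: 13.
[3] 13 ≡ 7 + 6 (base 7). Lift 8: 14. −1: 13.
[4] 13 ≡ 8 + 5 (base 8). Lift 9: 14. −1: 13.
[5] 13 ≡ 9 + 4 (base 9). Lift 10: 14. −1: 13.

14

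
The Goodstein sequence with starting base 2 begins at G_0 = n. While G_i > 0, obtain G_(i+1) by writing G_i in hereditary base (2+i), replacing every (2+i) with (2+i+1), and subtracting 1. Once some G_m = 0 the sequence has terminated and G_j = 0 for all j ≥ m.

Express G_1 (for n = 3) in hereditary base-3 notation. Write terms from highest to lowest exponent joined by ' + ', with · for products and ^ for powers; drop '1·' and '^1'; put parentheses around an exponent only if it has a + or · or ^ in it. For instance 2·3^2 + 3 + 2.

[0] 3 ≡ 2 + 1 (base 2). Lift 3: 4. −1: 3.
[1] 3 ≡ 3 (base 3). Lift 4: 4. −1: 3.

3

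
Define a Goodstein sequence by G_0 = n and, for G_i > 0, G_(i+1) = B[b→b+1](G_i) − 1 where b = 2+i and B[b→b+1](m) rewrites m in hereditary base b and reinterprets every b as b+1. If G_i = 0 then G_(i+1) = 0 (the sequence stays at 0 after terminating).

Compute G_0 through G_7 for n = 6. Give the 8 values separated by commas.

base 2: 6 = 2^2 + 2; at 3: 3^3 + 3 = 30; next = 29
base 3: 29 = 3^3 + 2; at 4: 4^4 + 2 = 258; next = 257
base 4: 257 = 4^4 + 1; at 5: 5^5 + 1 = 3126; next = 3125
base 5: 3125 = 5^5; at 6: 6^6 = 46656; next = 46655
base 6: 46655 = 5·6^5 + 5·6^4 + 5·6^3 + 5·6^2 + 5·6 + 5; at 7: 5·7^5 + 5·7^4 + 5·7^3 + 5·7^2 + 5·7 + 5 = 98040; next = 98039
base 7: 98039 = 5·7^5 + 5·7^4 + 5·7^3 + 5·7^2 + 5·7 + 4; at 8: 5·8^5 + 5·8^4 + 5·8^3 + 5·8^2 + 5·8 + 4 = 187244; next = 187243
base 8: 187243 = 5·8^5 + 5·8^4 + 5·8^3 + 5·8^2 + 5·8 + 3; at 9: 5·9^5 + 5·9^4 + 5·9^3 + 5·9^2 + 5·9 + 3 = 332148; next = 332147

6, 29, 257, 3125, 46655, 98039, 187243, 332147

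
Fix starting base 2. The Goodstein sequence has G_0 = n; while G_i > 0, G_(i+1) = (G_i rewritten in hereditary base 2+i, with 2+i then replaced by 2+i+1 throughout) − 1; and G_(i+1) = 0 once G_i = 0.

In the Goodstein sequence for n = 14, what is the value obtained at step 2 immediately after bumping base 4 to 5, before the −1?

18751

(0) 14|_2 = 2^(2 + 1) + 2^2 + 2 ↦ 3^(3 + 1) + 3^3 + 3|_3 = 111 ⇒ 110
(1) 110|_3 = 3^(3 + 1) + 3^3 + 2 ↦ 4^(4 + 1) + 4^4 + 2|_4 = 1282 ⇒ 1281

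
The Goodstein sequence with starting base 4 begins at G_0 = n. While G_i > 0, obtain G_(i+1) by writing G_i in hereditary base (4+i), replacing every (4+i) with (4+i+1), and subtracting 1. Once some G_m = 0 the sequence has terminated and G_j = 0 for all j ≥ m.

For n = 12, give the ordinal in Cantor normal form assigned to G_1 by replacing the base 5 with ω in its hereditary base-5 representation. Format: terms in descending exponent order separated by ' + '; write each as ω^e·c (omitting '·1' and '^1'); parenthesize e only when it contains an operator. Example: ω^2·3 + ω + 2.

ω·2 + 4

(0) 12|_4 = 3·4 ↦ 3·5|_5 = 15 ⇒ 14
(1) 14|_5 = 2·5 + 4 ↦ 2·6 + 4|_6 = 16 ⇒ 15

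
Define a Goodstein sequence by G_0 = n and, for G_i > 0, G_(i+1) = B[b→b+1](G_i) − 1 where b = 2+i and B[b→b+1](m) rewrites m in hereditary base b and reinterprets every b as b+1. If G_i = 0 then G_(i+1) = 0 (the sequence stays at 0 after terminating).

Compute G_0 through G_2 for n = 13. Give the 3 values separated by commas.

13, 108, 1279

G_0=13  [base 2] 2^(2 + 1) + 2^2 + 1  →[2↦3]→  3^(3 + 1) + 3^3 + 1 = 109  −1 ⇒ G_1=108
G_1=108  [base 3] 3^(3 + 1) + 3^3  →[3↦4]→  4^(4 + 1) + 4^4 = 1280  −1 ⇒ G_2=1279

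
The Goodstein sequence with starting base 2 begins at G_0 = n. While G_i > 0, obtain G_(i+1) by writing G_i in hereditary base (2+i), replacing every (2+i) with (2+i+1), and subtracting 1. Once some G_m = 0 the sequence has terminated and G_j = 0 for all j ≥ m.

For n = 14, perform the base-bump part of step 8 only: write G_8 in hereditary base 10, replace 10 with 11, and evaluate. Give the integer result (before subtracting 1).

14 —HB2→ 2^(2 + 1) + 2^2 + 2 —bump→ 3^(3 + 1) + 3^3 + 3 = 111 —(−1)→ 110
110 —HB3→ 3^(3 + 1) + 3^3 + 2 —bump→ 4^(4 + 1) + 4^4 + 2 = 1282 —(−1)→ 1281
1281 —HB4→ 4^(4 + 1) + 4^4 + 1 —bump→ 5^(5 + 1) + 5^5 + 1 = 18751 —(−1)→ 18750
18750 —HB5→ 5^(5 + 1) + 5^5 —bump→ 6^(6 + 1) + 6^6 = 326592 —(−1)→ 326591
326591 —HB6→ 6^(6 + 1) + 5·6^5 + 5·6^4 + 5·6^3 + 5·6^2 + 5·6 + 5 —bump→ 7^(7 + 1) + 5·7^5 + 5·7^4 + 5·7^3 + 5·7^2 + 5·7 + 5 = 5862841 —(−1)→ 5862840
5862840 —HB7→ 7^(7 + 1) + 5·7^5 + 5·7^4 + 5·7^3 + 5·7^2 + 5·7 + 4 —bump→ 8^(8 + 1) + 5·8^5 + 5·8^4 + 5·8^3 + 5·8^2 + 5·8 + 4 = 134404972 —(−1)→ 134404971
134404971 —HB8→ 8^(8 + 1) + 5·8^5 + 5·8^4 + 5·8^3 + 5·8^2 + 5·8 + 3 —bump→ 9^(9 + 1) + 5·9^5 + 5·9^4 + 5·9^3 + 5·9^2 + 5·9 + 3 = 3487116549 —(−1)→ 3487116548
3487116548 —HB9→ 9^(9 + 1) + 5·9^5 + 5·9^4 + 5·9^3 + 5·9^2 + 5·9 + 2 —bump→ 10^(10 + 1) + 5·10^5 + 5·10^4 + 5·10^3 + 5·10^2 + 5·10 + 2 = 100000555552 —(−1)→ 100000555551

3138429262497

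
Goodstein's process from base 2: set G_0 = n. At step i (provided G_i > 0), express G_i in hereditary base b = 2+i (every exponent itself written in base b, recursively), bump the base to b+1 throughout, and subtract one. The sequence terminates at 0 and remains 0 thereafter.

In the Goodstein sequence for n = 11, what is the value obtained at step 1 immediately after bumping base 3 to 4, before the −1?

11 —HB2→ 2^(2 + 1) + 2 + 1 —bump→ 3^(3 + 1) + 3 + 1 = 85 —(−1)→ 84
84 —HB3→ 3^(3 + 1) + 3 —bump→ 4^(4 + 1) + 4 = 1028 —(−1)→ 1027

1028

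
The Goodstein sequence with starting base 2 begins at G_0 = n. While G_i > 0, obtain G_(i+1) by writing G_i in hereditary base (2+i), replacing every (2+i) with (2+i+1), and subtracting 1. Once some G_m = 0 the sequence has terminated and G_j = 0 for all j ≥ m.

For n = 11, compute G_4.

279937

[0] 11 ≡ 2^(2 + 1) + 2 + 1 (base 2). Lift 3: 85. −1: 84.
[1] 84 ≡ 3^(3 + 1) + 3 (base 3). Lift 4: 1028. −1: 1027.
[2] 1027 ≡ 4^(4 + 1) + 3 (base 4). Lift 5: 15628. −1: 15627.
[3] 15627 ≡ 5^(5 + 1) + 2 (base 5). Lift 6: 279938. −1: 279937.
[4] 279937 ≡ 6^(6 + 1) + 1 (base 6). Lift 7: 5764802. −1: 5764801.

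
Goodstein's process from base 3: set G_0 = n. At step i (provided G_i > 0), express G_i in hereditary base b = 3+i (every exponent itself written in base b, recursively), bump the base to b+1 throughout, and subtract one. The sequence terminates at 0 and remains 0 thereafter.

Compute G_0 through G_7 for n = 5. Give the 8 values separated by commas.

5, 5, 5, 5, 4, 3, 2, 1

i=0: 5 = 3 + 2 (b=3); 3→4: 4 + 2 = 6; 6−1 = 5
i=1: 5 = 4 + 1 (b=4); 4→5: 5 + 1 = 6; 6−1 = 5
i=2: 5 = 5 (b=5); 5→6: 6 = 6; 6−1 = 5
i=3: 5 = 5 (b=6); 6→7: 5 = 5; 5−1 = 4
i=4: 4 = 4 (b=7); 7→8: 4 = 4; 4−1 = 3
i=5: 3 = 3 (b=8); 8→9: 3 = 3; 3−1 = 2
i=6: 2 = 2 (b=9); 9→10: 2 = 2; 2−1 = 1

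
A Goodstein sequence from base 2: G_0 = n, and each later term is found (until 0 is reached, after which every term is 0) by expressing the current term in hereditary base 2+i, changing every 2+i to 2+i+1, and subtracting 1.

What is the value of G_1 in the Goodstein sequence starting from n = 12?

step 0: 12 = 2^(2 + 1) + 2^2; sub 3 for 2: 3^(3 + 1) + 3^3; = 108; G_1 = 108−1 = 107
step 1: 107 = 3^(3 + 1) + 2·3^2 + 2·3 + 2; sub 4 for 3: 4^(4 + 1) + 2·4^2 + 2·4 + 2; = 1066; G_2 = 1066−1 = 1065

107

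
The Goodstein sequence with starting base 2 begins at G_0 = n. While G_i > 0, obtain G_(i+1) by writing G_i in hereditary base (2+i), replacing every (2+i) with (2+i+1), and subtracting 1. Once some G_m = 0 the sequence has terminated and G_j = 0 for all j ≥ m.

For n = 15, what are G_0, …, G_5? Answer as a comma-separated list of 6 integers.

(0) 15|_2 = 2^(2 + 1) + 2^2 + 2 + 1 ↦ 3^(3 + 1) + 3^3 + 3 + 1|_3 = 112 ⇒ 111
(1) 111|_3 = 3^(3 + 1) + 3^3 + 3 ↦ 4^(4 + 1) + 4^4 + 4|_4 = 1284 ⇒ 1283
(2) 1283|_4 = 4^(4 + 1) + 4^4 + 3 ↦ 5^(5 + 1) + 5^5 + 3|_5 = 18753 ⇒ 18752
(3) 18752|_5 = 5^(5 + 1) + 5^5 + 2 ↦ 6^(6 + 1) + 6^6 + 2|_6 = 326594 ⇒ 326593
(4) 326593|_6 = 6^(6 + 1) + 6^6 + 1 ↦ 7^(7 + 1) + 7^7 + 1|_7 = 6588345 ⇒ 6588344

15, 111, 1283, 18752, 326593, 6588344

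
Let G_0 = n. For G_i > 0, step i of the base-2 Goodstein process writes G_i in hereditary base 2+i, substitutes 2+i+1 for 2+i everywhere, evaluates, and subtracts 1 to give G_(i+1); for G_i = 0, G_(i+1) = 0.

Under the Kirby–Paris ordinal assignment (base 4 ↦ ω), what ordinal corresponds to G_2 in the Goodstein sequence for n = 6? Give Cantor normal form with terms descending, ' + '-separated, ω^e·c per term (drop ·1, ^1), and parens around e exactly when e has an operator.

G_0 = 6. HB_2(6) = 2^2 + 2. Bump = 30. G_1 = 29.
G_1 = 29. HB_3(29) = 3^3 + 2. Bump = 258. G_2 = 257.
G_2 = 257. HB_4(257) = 4^4 + 1. Bump = 3126. G_3 = 3125.

ω^ω + 1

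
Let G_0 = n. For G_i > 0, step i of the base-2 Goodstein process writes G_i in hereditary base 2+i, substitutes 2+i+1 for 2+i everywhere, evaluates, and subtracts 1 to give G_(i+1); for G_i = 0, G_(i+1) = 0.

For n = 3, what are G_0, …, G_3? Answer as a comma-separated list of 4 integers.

3, 3, 3, 2

G_0=3  [base 2] 2 + 1  →[2↦3]→  3 + 1 = 4  −1 ⇒ G_1=3
G_1=3  [base 3] 3  →[3↦4]→  4 = 4  −1 ⇒ G_2=3
G_2=3  [base 4] 3  →[4↦5]→  3 = 3  −1 ⇒ G_3=2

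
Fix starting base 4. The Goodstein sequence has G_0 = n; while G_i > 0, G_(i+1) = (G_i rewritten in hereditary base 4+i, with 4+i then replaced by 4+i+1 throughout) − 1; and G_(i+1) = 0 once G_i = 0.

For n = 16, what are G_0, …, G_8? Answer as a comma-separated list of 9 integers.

(0) 16|_4 = 4^2 ↦ 5^2|_5 = 25 ⇒ 24
(1) 24|_5 = 4·5 + 4 ↦ 4·6 + 4|_6 = 28 ⇒ 27
(2) 27|_6 = 4·6 + 3 ↦ 4·7 + 3|_7 = 31 ⇒ 30
(3) 30|_7 = 4·7 + 2 ↦ 4·8 + 2|_8 = 34 ⇒ 33
(4) 33|_8 = 4·8 + 1 ↦ 4·9 + 1|_9 = 37 ⇒ 36
(5) 36|_9 = 4·9 ↦ 4·10|_10 = 40 ⇒ 39
(6) 39|_10 = 3·10 + 9 ↦ 3·11 + 9|_11 = 42 ⇒ 41
(7) 41|_11 = 3·11 + 8 ↦ 3·12 + 8|_12 = 44 ⇒ 43

16, 24, 27, 30, 33, 36, 39, 41, 43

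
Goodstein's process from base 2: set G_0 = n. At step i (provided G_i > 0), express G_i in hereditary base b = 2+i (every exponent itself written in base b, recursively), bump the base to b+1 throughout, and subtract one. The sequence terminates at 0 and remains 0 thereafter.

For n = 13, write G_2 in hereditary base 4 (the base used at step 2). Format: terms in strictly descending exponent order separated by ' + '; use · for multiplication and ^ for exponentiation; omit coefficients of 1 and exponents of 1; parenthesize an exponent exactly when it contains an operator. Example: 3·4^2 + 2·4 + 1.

4^(4 + 1) + 3·4^3 + 3·4^2 + 3·4 + 3

step 0: 13 = 2^(2 + 1) + 2^2 + 1; sub 3 for 2: 3^(3 + 1) + 3^3 + 1; = 109; G_1 = 109−1 = 108
step 1: 108 = 3^(3 + 1) + 3^3; sub 4 for 3: 4^(4 + 1) + 4^4; = 1280; G_2 = 1280−1 = 1279
step 2: 1279 = 4^(4 + 1) + 3·4^3 + 3·4^2 + 3·4 + 3; sub 5 for 4: 5^(5 + 1) + 3·5^3 + 3·5^2 + 3·5 + 3; = 16093; G_3 = 16093−1 = 16092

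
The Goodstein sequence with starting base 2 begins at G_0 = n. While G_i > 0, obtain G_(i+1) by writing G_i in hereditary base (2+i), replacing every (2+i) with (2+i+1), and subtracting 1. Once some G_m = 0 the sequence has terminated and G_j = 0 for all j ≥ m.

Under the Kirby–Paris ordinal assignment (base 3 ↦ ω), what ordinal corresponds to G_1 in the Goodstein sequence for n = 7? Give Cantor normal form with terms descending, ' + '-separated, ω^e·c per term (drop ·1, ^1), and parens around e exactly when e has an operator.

[0] 7 ≡ 2^2 + 2 + 1 (base 2). Lift 3: 31. −1: 30.
[1] 30 ≡ 3^3 + 3 (base 3). Lift 4: 260. −1: 259.

ω^ω + ω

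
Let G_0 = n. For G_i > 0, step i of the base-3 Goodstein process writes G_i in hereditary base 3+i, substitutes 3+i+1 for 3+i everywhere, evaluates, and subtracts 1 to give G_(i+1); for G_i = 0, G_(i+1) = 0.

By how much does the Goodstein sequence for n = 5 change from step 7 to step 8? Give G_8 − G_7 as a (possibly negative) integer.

-1

G_0=5  [base 3] 3 + 2  →[3↦4]→  4 + 2 = 6  −1 ⇒ G_1=5
G_1=5  [base 4] 4 + 1  →[4↦5]→  5 + 1 = 6  −1 ⇒ G_2=5
G_2=5  [base 5] 5  →[5↦6]→  6 = 6  −1 ⇒ G_3=5
G_3=5  [base 6] 5  →[6↦7]→  5 = 5  −1 ⇒ G_4=4
G_4=4  [base 7] 4  →[7↦8]→  4 = 4  −1 ⇒ G_5=3
G_5=3  [base 8] 3  →[8↦9]→  3 = 3  −1 ⇒ G_6=2
G_6=2  [base 9] 2  →[9↦10]→  2 = 2  −1 ⇒ G_7=1
G_7=1  [base 10] 1  →[10↦11]→  1 = 1  −1 ⇒ G_8=0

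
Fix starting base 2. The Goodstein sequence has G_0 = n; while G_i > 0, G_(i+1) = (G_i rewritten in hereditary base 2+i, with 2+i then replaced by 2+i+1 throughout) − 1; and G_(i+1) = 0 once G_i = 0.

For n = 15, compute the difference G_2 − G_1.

1172

base 2: 15 = 2^(2 + 1) + 2^2 + 2 + 1; at 3: 3^(3 + 1) + 3^3 + 3 + 1 = 112; next = 111
base 3: 111 = 3^(3 + 1) + 3^3 + 3; at 4: 4^(4 + 1) + 4^4 + 4 = 1284; next = 1283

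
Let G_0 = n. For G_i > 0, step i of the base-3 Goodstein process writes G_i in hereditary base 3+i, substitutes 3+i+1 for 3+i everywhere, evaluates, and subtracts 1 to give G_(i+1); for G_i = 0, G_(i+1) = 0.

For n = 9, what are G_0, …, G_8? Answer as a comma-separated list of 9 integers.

i=0: 9 = 3^2 (b=3); 3→4: 4^2 = 16; 16−1 = 15
i=1: 15 = 3·4 + 3 (b=4); 4→5: 3·5 + 3 = 18; 18−1 = 17
i=2: 17 = 3·5 + 2 (b=5); 5→6: 3·6 + 2 = 20; 20−1 = 19
i=3: 19 = 3·6 + 1 (b=6); 6→7: 3·7 + 1 = 22; 22−1 = 21
i=4: 21 = 3·7 (b=7); 7→8: 3·8 = 24; 24−1 = 23
i=5: 23 = 2·8 + 7 (b=8); 8→9: 2·9 + 7 = 25; 25−1 = 24
i=6: 24 = 2·9 + 6 (b=9); 9→10: 2·10 + 6 = 26; 26−1 = 25
i=7: 25 = 2·10 + 5 (b=10); 10→11: 2·11 + 5 = 27; 27−1 = 26

9, 15, 17, 19, 21, 23, 24, 25, 26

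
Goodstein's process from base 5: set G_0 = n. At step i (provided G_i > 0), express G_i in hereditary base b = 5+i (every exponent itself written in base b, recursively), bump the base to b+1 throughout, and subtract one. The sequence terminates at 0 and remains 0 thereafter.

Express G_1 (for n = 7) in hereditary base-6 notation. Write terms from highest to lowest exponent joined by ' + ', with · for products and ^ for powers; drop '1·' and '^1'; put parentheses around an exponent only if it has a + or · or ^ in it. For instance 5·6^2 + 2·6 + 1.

step 0: 7 = 5 + 2; sub 6 for 5: 6 + 2; = 8; G_1 = 8−1 = 7
step 1: 7 = 6 + 1; sub 7 for 6: 7 + 1; = 8; G_2 = 8−1 = 7

6 + 1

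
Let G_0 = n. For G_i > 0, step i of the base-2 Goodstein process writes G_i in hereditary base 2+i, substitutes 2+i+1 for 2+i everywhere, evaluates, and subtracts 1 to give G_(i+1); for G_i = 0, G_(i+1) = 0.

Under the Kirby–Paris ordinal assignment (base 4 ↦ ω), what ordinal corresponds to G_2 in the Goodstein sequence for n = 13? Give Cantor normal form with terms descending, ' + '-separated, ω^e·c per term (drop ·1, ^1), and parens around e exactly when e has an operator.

step 0: 13 = 2^(2 + 1) + 2^2 + 1; sub 3 for 2: 3^(3 + 1) + 3^3 + 1; = 109; G_1 = 109−1 = 108
step 1: 108 = 3^(3 + 1) + 3^3; sub 4 for 3: 4^(4 + 1) + 4^4; = 1280; G_2 = 1280−1 = 1279

ω^(ω + 1) + ω^3·3 + ω^2·3 + ω·3 + 3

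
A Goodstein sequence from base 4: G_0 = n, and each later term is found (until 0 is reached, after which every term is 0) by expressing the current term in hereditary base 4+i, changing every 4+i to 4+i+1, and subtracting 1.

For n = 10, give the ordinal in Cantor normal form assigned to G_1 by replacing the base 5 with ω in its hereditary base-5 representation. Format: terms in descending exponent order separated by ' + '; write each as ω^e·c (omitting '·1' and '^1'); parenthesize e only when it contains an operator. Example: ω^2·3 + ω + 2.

ω·2 + 1

step 0: 10 = 2·4 + 2; sub 5 for 4: 2·5 + 2; = 12; G_1 = 12−1 = 11
step 1: 11 = 2·5 + 1; sub 6 for 5: 2·6 + 1; = 13; G_2 = 13−1 = 12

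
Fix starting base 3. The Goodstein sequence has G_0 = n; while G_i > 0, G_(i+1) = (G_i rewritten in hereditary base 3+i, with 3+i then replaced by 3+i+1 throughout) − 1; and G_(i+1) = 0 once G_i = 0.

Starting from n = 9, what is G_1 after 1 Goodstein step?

step 0: 9 = 3^2; sub 4 for 3: 4^2; = 16; G_1 = 16−1 = 15
step 1: 15 = 3·4 + 3; sub 5 for 4: 3·5 + 3; = 18; G_2 = 18−1 = 17

15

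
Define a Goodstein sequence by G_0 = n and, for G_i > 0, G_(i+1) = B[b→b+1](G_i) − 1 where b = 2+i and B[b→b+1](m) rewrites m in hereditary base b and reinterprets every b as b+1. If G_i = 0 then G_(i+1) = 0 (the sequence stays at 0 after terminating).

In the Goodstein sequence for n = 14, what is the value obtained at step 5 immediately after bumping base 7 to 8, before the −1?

base 2: 14 = 2^(2 + 1) + 2^2 + 2; at 3: 3^(3 + 1) + 3^3 + 3 = 111; next = 110
base 3: 110 = 3^(3 + 1) + 3^3 + 2; at 4: 4^(4 + 1) + 4^4 + 2 = 1282; next = 1281
base 4: 1281 = 4^(4 + 1) + 4^4 + 1; at 5: 5^(5 + 1) + 5^5 + 1 = 18751; next = 18750
base 5: 18750 = 5^(5 + 1) + 5^5; at 6: 6^(6 + 1) + 6^6 = 326592; next = 326591
base 6: 326591 = 6^(6 + 1) + 5·6^5 + 5·6^4 + 5·6^3 + 5·6^2 + 5·6 + 5; at 7: 7^(7 + 1) + 5·7^5 + 5·7^4 + 5·7^3 + 5·7^2 + 5·7 + 5 = 5862841; next = 5862840

134404972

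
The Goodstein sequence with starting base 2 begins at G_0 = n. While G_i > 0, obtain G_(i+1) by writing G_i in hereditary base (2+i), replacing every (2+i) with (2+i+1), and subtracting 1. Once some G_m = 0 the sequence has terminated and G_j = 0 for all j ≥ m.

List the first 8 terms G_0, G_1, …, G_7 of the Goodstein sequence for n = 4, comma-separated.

[0] 4 ≡ 2^2 (base 2). Lift 3: 27. −1: 26.
[1] 26 ≡ 2·3^2 + 2·3 + 2 (base 3). Lift 4: 42. −1: 41.
[2] 41 ≡ 2·4^2 + 2·4 + 1 (base 4). Lift 5: 61. −1: 60.
[3] 60 ≡ 2·5^2 + 2·5 (base 5). Lift 6: 84. −1: 83.
[4] 83 ≡ 2·6^2 + 6 + 5 (base 6). Lift 7: 110. −1: 109.
[5] 109 ≡ 2·7^2 + 7 + 4 (base 7). Lift 8: 140. −1: 139.
[6] 139 ≡ 2·8^2 + 8 + 3 (base 8). Lift 9: 174. −1: 173.

4, 26, 41, 60, 83, 109, 139, 173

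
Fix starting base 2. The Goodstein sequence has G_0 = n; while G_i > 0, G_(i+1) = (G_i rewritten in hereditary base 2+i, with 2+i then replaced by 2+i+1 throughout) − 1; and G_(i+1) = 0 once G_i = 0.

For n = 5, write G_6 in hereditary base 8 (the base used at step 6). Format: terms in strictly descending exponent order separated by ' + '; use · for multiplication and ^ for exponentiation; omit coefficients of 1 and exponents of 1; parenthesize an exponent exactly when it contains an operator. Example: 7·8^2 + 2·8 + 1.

3·8^3 + 3·8^2 + 2·8 + 7

base 2: 5 = 2^2 + 1; at 3: 3^3 + 1 = 28; next = 27
base 3: 27 = 3^3; at 4: 4^4 = 256; next = 255
base 4: 255 = 3·4^3 + 3·4^2 + 3·4 + 3; at 5: 3·5^3 + 3·5^2 + 3·5 + 3 = 468; next = 467
base 5: 467 = 3·5^3 + 3·5^2 + 3·5 + 2; at 6: 3·6^3 + 3·6^2 + 3·6 + 2 = 776; next = 775
base 6: 775 = 3·6^3 + 3·6^2 + 3·6 + 1; at 7: 3·7^3 + 3·7^2 + 3·7 + 1 = 1198; next = 1197
base 7: 1197 = 3·7^3 + 3·7^2 + 3·7; at 8: 3·8^3 + 3·8^2 + 3·8 = 1752; next = 1751
base 8: 1751 = 3·8^3 + 3·8^2 + 2·8 + 7; at 9: 3·9^3 + 3·9^2 + 2·9 + 7 = 2455; next = 2454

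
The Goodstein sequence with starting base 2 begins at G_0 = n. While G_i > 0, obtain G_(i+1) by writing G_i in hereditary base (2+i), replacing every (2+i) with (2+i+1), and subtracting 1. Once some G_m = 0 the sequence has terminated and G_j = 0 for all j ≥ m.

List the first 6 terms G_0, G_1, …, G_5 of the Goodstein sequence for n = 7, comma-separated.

i=0: 7 = 2^2 + 2 + 1 (b=2); 2→3: 3^3 + 3 + 1 = 31; 31−1 = 30
i=1: 30 = 3^3 + 3 (b=3); 3→4: 4^4 + 4 = 260; 260−1 = 259
i=2: 259 = 4^4 + 3 (b=4); 4→5: 5^5 + 3 = 3128; 3128−1 = 3127
i=3: 3127 = 5^5 + 2 (b=5); 5→6: 6^6 + 2 = 46658; 46658−1 = 46657
i=4: 46657 = 6^6 + 1 (b=6); 6→7: 7^7 + 1 = 823544; 823544−1 = 823543

7, 30, 259, 3127, 46657, 823543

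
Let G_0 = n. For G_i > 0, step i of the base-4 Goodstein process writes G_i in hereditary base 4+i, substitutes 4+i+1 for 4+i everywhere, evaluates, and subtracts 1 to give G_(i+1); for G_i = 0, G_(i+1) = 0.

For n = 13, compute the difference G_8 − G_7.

1

G_0=13  [base 4] 3·4 + 1  →[4↦5]→  3·5 + 1 = 16  −1 ⇒ G_1=15
G_1=15  [base 5] 3·5  →[5↦6]→  3·6 = 18  −1 ⇒ G_2=17
G_2=17  [base 6] 2·6 + 5  →[6↦7]→  2·7 + 5 = 19  −1 ⇒ G_3=18
G_3=18  [base 7] 2·7 + 4  →[7↦8]→  2·8 + 4 = 20  −1 ⇒ G_4=19
G_4=19  [base 8] 2·8 + 3  →[8↦9]→  2·9 + 3 = 21  −1 ⇒ G_5=20
G_5=20  [base 9] 2·9 + 2  →[9↦10]→  2·10 + 2 = 22  −1 ⇒ G_6=21
G_6=21  [base 10] 2·10 + 1  →[10↦11]→  2·11 + 1 = 23  −1 ⇒ G_7=22
G_7=22  [base 11] 2·11  →[11↦12]→  2·12 = 24  −1 ⇒ G_8=23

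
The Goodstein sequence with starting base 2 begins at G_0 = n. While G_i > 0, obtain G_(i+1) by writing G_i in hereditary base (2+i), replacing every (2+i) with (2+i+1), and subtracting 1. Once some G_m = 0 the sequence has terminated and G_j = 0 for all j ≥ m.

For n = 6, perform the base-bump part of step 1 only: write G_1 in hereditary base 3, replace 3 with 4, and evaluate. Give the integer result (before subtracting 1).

step 0: 6 = 2^2 + 2; sub 3 for 2: 3^3 + 3; = 30; G_1 = 30−1 = 29
step 1: 29 = 3^3 + 2; sub 4 for 3: 4^4 + 2; = 258; G_2 = 258−1 = 257

258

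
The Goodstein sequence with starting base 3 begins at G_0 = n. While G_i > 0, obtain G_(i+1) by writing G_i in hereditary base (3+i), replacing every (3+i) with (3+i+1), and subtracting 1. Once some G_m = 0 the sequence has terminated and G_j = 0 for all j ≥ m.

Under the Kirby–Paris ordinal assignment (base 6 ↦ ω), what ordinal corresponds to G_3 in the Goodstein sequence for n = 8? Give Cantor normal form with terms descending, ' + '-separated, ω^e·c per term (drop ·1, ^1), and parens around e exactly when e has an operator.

ω + 5

8 —HB3→ 2·3 + 2 —bump→ 2·4 + 2 = 10 —(−1)→ 9
9 —HB4→ 2·4 + 1 —bump→ 2·5 + 1 = 11 —(−1)→ 10
10 —HB5→ 2·5 —bump→ 2·6 = 12 —(−1)→ 11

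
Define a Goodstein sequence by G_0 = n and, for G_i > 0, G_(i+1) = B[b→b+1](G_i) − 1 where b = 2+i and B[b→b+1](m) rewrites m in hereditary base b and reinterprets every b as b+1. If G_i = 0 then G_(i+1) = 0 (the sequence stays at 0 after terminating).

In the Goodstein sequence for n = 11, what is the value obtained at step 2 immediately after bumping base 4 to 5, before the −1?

15628

G_0 = 11. HB_2(11) = 2^(2 + 1) + 2 + 1. Bump = 85. G_1 = 84.
G_1 = 84. HB_3(84) = 3^(3 + 1) + 3. Bump = 1028. G_2 = 1027.
G_2 = 1027. HB_4(1027) = 4^(4 + 1) + 3. Bump = 15628. G_3 = 15627.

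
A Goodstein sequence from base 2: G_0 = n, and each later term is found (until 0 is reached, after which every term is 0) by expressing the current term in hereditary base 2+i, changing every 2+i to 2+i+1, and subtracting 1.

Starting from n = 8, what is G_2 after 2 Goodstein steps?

(0) 8|_2 = 2^(2 + 1) ↦ 3^(3 + 1)|_3 = 81 ⇒ 80
(1) 80|_3 = 2·3^3 + 2·3^2 + 2·3 + 2 ↦ 2·4^4 + 2·4^2 + 2·4 + 2|_4 = 554 ⇒ 553

553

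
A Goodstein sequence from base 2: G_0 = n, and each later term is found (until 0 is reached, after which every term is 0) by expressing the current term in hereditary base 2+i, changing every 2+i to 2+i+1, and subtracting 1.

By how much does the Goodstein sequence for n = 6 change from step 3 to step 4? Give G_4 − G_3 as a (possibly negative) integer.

6 —HB2→ 2^2 + 2 —bump→ 3^3 + 3 = 30 —(−1)→ 29
29 —HB3→ 3^3 + 2 —bump→ 4^4 + 2 = 258 —(−1)→ 257
257 —HB4→ 4^4 + 1 —bump→ 5^5 + 1 = 3126 —(−1)→ 3125
3125 —HB5→ 5^5 —bump→ 6^6 = 46656 —(−1)→ 46655

43530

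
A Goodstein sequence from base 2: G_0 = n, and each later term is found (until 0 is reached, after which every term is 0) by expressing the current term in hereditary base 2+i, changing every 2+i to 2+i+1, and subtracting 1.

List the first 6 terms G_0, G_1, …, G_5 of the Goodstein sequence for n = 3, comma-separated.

G_0 = 3. HB_2(3) = 2 + 1. Bump = 4. G_1 = 3.
G_1 = 3. HB_3(3) = 3. Bump = 4. G_2 = 3.
G_2 = 3. HB_4(3) = 3. Bump = 3. G_3 = 2.
G_3 = 2. HB_5(2) = 2. Bump = 2. G_4 = 1.
G_4 = 1. HB_6(1) = 1. Bump = 1. G_5 = 0.

3, 3, 3, 2, 1, 0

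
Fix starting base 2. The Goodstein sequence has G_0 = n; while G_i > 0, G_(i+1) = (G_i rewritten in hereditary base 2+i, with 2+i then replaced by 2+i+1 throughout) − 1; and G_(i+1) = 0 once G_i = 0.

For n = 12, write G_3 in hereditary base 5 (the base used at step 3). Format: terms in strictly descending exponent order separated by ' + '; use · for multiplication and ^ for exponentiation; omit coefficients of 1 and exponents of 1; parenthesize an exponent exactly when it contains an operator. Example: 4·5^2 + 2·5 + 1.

5^(5 + 1) + 2·5^2 + 2·5

i=0: 12 = 2^(2 + 1) + 2^2 (b=2); 2→3: 3^(3 + 1) + 3^3 = 108; 108−1 = 107
i=1: 107 = 3^(3 + 1) + 2·3^2 + 2·3 + 2 (b=3); 3→4: 4^(4 + 1) + 2·4^2 + 2·4 + 2 = 1066; 1066−1 = 1065
i=2: 1065 = 4^(4 + 1) + 2·4^2 + 2·4 + 1 (b=4); 4→5: 5^(5 + 1) + 2·5^2 + 2·5 + 1 = 15686; 15686−1 = 15685
i=3: 15685 = 5^(5 + 1) + 2·5^2 + 2·5 (b=5); 5→6: 6^(6 + 1) + 2·6^2 + 2·6 = 280020; 280020−1 = 280019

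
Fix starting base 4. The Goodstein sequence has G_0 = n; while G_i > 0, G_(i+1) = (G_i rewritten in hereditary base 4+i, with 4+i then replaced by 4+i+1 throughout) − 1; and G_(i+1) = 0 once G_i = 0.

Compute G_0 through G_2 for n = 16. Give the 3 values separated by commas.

[0] 16 ≡ 4^2 (base 4). Lift 5: 25. −1: 24.
[1] 24 ≡ 4·5 + 4 (base 5). Lift 6: 28. −1: 27.

16, 24, 27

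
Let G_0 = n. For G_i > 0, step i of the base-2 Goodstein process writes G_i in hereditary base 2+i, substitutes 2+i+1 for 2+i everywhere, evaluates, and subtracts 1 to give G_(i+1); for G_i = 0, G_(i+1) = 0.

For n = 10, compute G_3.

15625

(0) 10|_2 = 2^(2 + 1) + 2 ↦ 3^(3 + 1) + 3|_3 = 84 ⇒ 83
(1) 83|_3 = 3^(3 + 1) + 2 ↦ 4^(4 + 1) + 2|_4 = 1026 ⇒ 1025
(2) 1025|_4 = 4^(4 + 1) + 1 ↦ 5^(5 + 1) + 1|_5 = 15626 ⇒ 15625
(3) 15625|_5 = 5^(5 + 1) ↦ 6^(6 + 1)|_6 = 279936 ⇒ 279935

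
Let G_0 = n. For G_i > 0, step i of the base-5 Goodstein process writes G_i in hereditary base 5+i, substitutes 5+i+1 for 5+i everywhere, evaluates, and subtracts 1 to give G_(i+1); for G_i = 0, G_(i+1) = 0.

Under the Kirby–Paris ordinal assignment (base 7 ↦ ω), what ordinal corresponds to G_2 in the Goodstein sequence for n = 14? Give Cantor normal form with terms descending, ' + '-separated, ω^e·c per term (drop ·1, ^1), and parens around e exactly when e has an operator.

(0) 14|_5 = 2·5 + 4 ↦ 2·6 + 4|_6 = 16 ⇒ 15
(1) 15|_6 = 2·6 + 3 ↦ 2·7 + 3|_7 = 17 ⇒ 16

ω·2 + 2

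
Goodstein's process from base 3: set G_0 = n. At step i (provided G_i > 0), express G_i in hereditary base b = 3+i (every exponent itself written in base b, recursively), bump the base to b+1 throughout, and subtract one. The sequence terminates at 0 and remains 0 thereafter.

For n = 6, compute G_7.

base 3: 6 = 2·3; at 4: 2·4 = 8; next = 7
base 4: 7 = 4 + 3; at 5: 5 + 3 = 8; next = 7
base 5: 7 = 5 + 2; at 6: 6 + 2 = 8; next = 7
base 6: 7 = 6 + 1; at 7: 7 + 1 = 8; next = 7
base 7: 7 = 7; at 8: 8 = 8; next = 7
base 8: 7 = 7; at 9: 7 = 7; next = 6
base 9: 6 = 6; at 10: 6 = 6; next = 5

5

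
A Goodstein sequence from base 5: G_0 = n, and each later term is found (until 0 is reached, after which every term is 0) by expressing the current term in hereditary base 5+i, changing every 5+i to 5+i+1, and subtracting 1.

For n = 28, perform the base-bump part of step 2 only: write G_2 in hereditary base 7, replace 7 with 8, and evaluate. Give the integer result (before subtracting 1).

28 —HB5→ 5^2 + 3 —bump→ 6^2 + 3 = 39 —(−1)→ 38
38 —HB6→ 6^2 + 2 —bump→ 7^2 + 2 = 51 —(−1)→ 50
50 —HB7→ 7^2 + 1 —bump→ 8^2 + 1 = 65 —(−1)→ 64

65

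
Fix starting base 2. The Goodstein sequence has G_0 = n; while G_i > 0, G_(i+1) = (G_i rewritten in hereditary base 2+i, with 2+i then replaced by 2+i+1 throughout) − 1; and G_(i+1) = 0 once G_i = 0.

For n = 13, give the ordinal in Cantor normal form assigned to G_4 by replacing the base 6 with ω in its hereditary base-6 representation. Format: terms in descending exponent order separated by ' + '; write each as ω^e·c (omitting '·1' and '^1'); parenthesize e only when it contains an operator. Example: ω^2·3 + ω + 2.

ω^(ω + 1) + ω^3·3 + ω^2·3 + ω·3 + 1

G_0 = 13. HB_2(13) = 2^(2 + 1) + 2^2 + 1. Bump = 109. G_1 = 108.
G_1 = 108. HB_3(108) = 3^(3 + 1) + 3^3. Bump = 1280. G_2 = 1279.
G_2 = 1279. HB_4(1279) = 4^(4 + 1) + 3·4^3 + 3·4^2 + 3·4 + 3. Bump = 16093. G_3 = 16092.
G_3 = 16092. HB_5(16092) = 5^(5 + 1) + 3·5^3 + 3·5^2 + 3·5 + 2. Bump = 280712. G_4 = 280711.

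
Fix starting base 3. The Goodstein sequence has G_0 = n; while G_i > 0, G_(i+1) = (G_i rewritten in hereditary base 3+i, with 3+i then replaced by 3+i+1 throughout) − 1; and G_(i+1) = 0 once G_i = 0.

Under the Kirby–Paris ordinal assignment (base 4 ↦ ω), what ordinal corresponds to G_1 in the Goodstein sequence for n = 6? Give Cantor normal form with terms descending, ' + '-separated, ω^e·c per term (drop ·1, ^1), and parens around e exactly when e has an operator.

i=0: 6 = 2·3 (b=3); 3→4: 2·4 = 8; 8−1 = 7
i=1: 7 = 4 + 3 (b=4); 4→5: 5 + 3 = 8; 8−1 = 7

ω + 3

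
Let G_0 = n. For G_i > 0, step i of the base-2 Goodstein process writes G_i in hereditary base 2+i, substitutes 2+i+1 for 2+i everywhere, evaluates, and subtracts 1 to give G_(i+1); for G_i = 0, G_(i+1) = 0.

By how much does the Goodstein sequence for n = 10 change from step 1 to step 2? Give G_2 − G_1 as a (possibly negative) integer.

10 —HB2→ 2^(2 + 1) + 2 —bump→ 3^(3 + 1) + 3 = 84 —(−1)→ 83
83 —HB3→ 3^(3 + 1) + 2 —bump→ 4^(4 + 1) + 2 = 1026 —(−1)→ 1025

942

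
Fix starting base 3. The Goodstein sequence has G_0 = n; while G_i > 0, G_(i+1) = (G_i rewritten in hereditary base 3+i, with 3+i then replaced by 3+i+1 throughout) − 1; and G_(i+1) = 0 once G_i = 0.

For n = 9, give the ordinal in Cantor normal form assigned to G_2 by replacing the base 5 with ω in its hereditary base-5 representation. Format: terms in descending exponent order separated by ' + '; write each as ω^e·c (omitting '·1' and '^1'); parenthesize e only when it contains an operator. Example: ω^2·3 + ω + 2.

ω·3 + 2

i=0: 9 = 3^2 (b=3); 3→4: 4^2 = 16; 16−1 = 15
i=1: 15 = 3·4 + 3 (b=4); 4→5: 3·5 + 3 = 18; 18−1 = 17
i=2: 17 = 3·5 + 2 (b=5); 5→6: 3·6 + 2 = 20; 20−1 = 19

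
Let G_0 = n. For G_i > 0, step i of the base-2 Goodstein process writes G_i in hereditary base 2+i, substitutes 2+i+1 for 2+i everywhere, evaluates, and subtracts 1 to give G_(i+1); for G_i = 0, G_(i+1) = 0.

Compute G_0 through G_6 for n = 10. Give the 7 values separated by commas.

base 2: 10 = 2^(2 + 1) + 2; at 3: 3^(3 + 1) + 3 = 84; next = 83
base 3: 83 = 3^(3 + 1) + 2; at 4: 4^(4 + 1) + 2 = 1026; next = 1025
base 4: 1025 = 4^(4 + 1) + 1; at 5: 5^(5 + 1) + 1 = 15626; next = 15625
base 5: 15625 = 5^(5 + 1); at 6: 6^(6 + 1) = 279936; next = 279935
base 6: 279935 = 5·6^6 + 5·6^5 + 5·6^4 + 5·6^3 + 5·6^2 + 5·6 + 5; at 7: 5·7^7 + 5·7^5 + 5·7^4 + 5·7^3 + 5·7^2 + 5·7 + 5 = 4215755; next = 4215754
base 7: 4215754 = 5·7^7 + 5·7^5 + 5·7^4 + 5·7^3 + 5·7^2 + 5·7 + 4; at 8: 5·8^8 + 5·8^5 + 5·8^4 + 5·8^3 + 5·8^2 + 5·8 + 4 = 84073324; next = 84073323

10, 83, 1025, 15625, 279935, 4215754, 84073323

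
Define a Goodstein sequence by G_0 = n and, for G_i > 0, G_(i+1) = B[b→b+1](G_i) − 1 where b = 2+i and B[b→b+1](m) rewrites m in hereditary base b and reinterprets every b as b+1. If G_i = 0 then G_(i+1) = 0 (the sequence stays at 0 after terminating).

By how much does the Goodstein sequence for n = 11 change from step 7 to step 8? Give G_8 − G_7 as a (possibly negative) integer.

step 0: 11 = 2^(2 + 1) + 2 + 1; sub 3 for 2: 3^(3 + 1) + 3 + 1; = 85; G_1 = 85−1 = 84
step 1: 84 = 3^(3 + 1) + 3; sub 4 for 3: 4^(4 + 1) + 4; = 1028; G_2 = 1028−1 = 1027
step 2: 1027 = 4^(4 + 1) + 3; sub 5 for 4: 5^(5 + 1) + 3; = 15628; G_3 = 15628−1 = 15627
step 3: 15627 = 5^(5 + 1) + 2; sub 6 for 5: 6^(6 + 1) + 2; = 279938; G_4 = 279938−1 = 279937
step 4: 279937 = 6^(6 + 1) + 1; sub 7 for 6: 7^(7 + 1) + 1; = 5764802; G_5 = 5764802−1 = 5764801
step 5: 5764801 = 7^(7 + 1); sub 8 for 7: 8^(8 + 1); = 134217728; G_6 = 134217728−1 = 134217727
step 6: 134217727 = 7·8^8 + 7·8^7 + 7·8^6 + 7·8^5 + 7·8^4 + 7·8^3 + 7·8^2 + 7·8 + 7; sub 9 for 8: 7·9^9 + 7·9^7 + 7·9^6 + 7·9^5 + 7·9^4 + 7·9^3 + 7·9^2 + 7·9 + 7; = 2749609303; G_7 = 2749609303−1 = 2749609302
step 7: 2749609302 = 7·9^9 + 7·9^7 + 7·9^6 + 7·9^5 + 7·9^4 + 7·9^3 + 7·9^2 + 7·9 + 6; sub 10 for 9: 7·10^10 + 7·10^7 + 7·10^6 + 7·10^5 + 7·10^4 + 7·10^3 + 7·10^2 + 7·10 + 6; = 70077777776; G_8 = 70077777776−1 = 70077777775

67328168473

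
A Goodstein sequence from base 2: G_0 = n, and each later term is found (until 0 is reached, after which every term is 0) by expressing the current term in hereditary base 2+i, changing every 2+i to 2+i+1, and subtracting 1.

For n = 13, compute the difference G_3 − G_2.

14813

i=0: 13 = 2^(2 + 1) + 2^2 + 1 (b=2); 2→3: 3^(3 + 1) + 3^3 + 1 = 109; 109−1 = 108
i=1: 108 = 3^(3 + 1) + 3^3 (b=3); 3→4: 4^(4 + 1) + 4^4 = 1280; 1280−1 = 1279
i=2: 1279 = 4^(4 + 1) + 3·4^3 + 3·4^2 + 3·4 + 3 (b=4); 4→5: 5^(5 + 1) + 3·5^3 + 3·5^2 + 3·5 + 3 = 16093; 16093−1 = 16092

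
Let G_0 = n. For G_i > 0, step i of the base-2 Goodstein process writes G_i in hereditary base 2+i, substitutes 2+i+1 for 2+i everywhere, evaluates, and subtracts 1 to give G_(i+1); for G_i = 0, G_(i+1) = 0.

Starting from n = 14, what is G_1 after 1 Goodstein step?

i=0: 14 = 2^(2 + 1) + 2^2 + 2 (b=2); 2→3: 3^(3 + 1) + 3^3 + 3 = 111; 111−1 = 110
i=1: 110 = 3^(3 + 1) + 3^3 + 2 (b=3); 3→4: 4^(4 + 1) + 4^4 + 2 = 1282; 1282−1 = 1281

110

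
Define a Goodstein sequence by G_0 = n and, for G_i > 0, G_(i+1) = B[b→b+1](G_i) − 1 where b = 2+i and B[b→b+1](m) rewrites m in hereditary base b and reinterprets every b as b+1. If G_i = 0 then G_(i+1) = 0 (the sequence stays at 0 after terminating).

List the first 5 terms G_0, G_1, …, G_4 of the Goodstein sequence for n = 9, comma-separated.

base 2: 9 = 2^(2 + 1) + 1; at 3: 3^(3 + 1) + 1 = 82; next = 81
base 3: 81 = 3^(3 + 1); at 4: 4^(4 + 1) = 1024; next = 1023
base 4: 1023 = 3·4^4 + 3·4^3 + 3·4^2 + 3·4 + 3; at 5: 3·5^5 + 3·5^3 + 3·5^2 + 3·5 + 3 = 9843; next = 9842
base 5: 9842 = 3·5^5 + 3·5^3 + 3·5^2 + 3·5 + 2; at 6: 3·6^6 + 3·6^3 + 3·6^2 + 3·6 + 2 = 140744; next = 140743

9, 81, 1023, 9842, 140743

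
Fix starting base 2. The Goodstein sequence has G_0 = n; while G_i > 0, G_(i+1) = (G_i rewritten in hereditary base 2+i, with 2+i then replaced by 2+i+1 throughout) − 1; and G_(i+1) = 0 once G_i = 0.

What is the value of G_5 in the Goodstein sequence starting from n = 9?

[0] 9 ≡ 2^(2 + 1) + 1 (base 2). Lift 3: 82. −1: 81.
[1] 81 ≡ 3^(3 + 1) (base 3). Lift 4: 1024. −1: 1023.
[2] 1023 ≡ 3·4^4 + 3·4^3 + 3·4^2 + 3·4 + 3 (base 4). Lift 5: 9843. −1: 9842.
[3] 9842 ≡ 3·5^5 + 3·5^3 + 3·5^2 + 3·5 + 2 (base 5). Lift 6: 140744. −1: 140743.
[4] 140743 ≡ 3·6^6 + 3·6^3 + 3·6^2 + 3·6 + 1 (base 6). Lift 7: 2471827. −1: 2471826.
[5] 2471826 ≡ 3·7^7 + 3·7^3 + 3·7^2 + 3·7 (base 7). Lift 8: 50333400. −1: 50333399.

2471826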